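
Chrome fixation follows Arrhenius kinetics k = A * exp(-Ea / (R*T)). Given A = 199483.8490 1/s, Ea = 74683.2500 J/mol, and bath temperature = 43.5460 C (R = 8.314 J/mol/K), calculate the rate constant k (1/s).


T_K = T_C + 273.15 = 43.5460 + 273.15 = 316.6960 K
exponent = -Ea / (R * T_K) = -74683.2500 / (8.314 * 316.6960) = -28.3642
k = A * exp(exponent) = 199483.8490 * exp(-28.3642) = 9.5828e-08 1/s


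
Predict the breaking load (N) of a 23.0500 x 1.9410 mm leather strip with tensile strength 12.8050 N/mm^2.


Formula: F = TS * w * t
Substituting: F = 12.8050 * 23.0500 * 1.9410
Result: 572.8963 N


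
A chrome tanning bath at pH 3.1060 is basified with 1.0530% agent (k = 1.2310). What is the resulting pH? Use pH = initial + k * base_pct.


Formula: pH_final = pH_initial + k * base_pct
Substituting: pH_final = 3.1060 + 1.2310 * 1.0530
Result: 4.4022


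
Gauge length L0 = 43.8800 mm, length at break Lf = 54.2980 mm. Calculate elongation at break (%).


Formula: Elongation = (Lf - L0) / L0 * 100
Substituting: Elongation = (54.2980 - 43.8800) / 43.8800 * 100
Result: 23.7420 %


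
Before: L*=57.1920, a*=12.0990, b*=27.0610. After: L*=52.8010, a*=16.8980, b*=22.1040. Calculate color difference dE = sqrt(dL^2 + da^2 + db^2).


dL = -4.3910, da = 4.7990, db = -4.9570
dE = sqrt((-4.3910)^2 + 4.7990^2 + (-4.9570)^2) = 8.1782


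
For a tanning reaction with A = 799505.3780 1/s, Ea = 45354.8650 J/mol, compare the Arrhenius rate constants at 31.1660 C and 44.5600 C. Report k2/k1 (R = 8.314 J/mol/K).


T1 = 31.1660 + 273.15 = 304.3160 K; T2 = 44.5600 + 273.15 = 317.7100 K
k1 = A * exp(-Ea/(R*T1)) = 799505.3780 * exp(-45354.8650/(8.314*304.3160)) = 0.0131086 1/s
k2 = A * exp(-Ea/(R*T2)) = 799505.3780 * exp(-45354.8650/(8.314*317.7100)) = 0.0279105 1/s
k2/k1 = 0.0279105 / 0.0131086 = 2.1292


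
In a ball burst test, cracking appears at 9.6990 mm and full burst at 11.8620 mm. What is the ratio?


Formula: Ratio = crack / burst
Substituting: Ratio = 9.6990 / 11.8620
Result: 0.8177


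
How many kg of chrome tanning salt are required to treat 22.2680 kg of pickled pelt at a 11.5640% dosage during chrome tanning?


Formula: Chrome = substrate * pct / 100
Substituting: Chrome = 22.2680 * 11.5640 / 100
Result: 2.5751 kg


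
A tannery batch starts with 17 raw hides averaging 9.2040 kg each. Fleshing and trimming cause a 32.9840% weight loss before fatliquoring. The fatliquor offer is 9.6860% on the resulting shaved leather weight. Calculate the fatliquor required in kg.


Total_raw = N * avg_wt = 17 * 9.2040 = 156.4680 kg
Substrate = Total_raw * (1 - loss/100) = 156.4680 * (1 - 32.9840/100) = 104.8586 kg
Fat = Substrate * pct / 100 = 104.8586 * 9.6860 / 100 = 10.1566 kg


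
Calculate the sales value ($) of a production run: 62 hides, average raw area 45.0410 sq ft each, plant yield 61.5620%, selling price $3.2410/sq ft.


Raw_total = N * avg_area = 62 * 45.0410 = 2792.5420 sq ft
Finished = Raw_total * yield / 100 = 2792.5420 * 61.5620 / 100 = 1719.1447 sq ft
Value = Finished * price = 1719.1447 * 3.2410 = 5571.7480 $


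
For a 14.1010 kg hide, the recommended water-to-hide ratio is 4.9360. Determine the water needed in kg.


Formula: Water = hide_weight * ratio
Substituting: Water = 14.1010 * 4.9360
Result: 69.6025 kg


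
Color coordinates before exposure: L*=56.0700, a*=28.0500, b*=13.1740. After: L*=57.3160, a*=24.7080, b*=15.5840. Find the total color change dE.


dL = 1.2460, da = -3.3420, db = 2.4100
dE = sqrt(1.2460^2 + (-3.3420)^2 + 2.4100^2) = 4.3046


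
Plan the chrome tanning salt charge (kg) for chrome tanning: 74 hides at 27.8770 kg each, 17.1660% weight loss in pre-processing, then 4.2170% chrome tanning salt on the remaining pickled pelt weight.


Total_raw = N * avg_wt = 74 * 27.8770 = 2062.8980 kg
Substrate = Total_raw * (1 - loss/100) = 2062.8980 * (1 - 17.1660/100) = 1708.7809 kg
Chrome = Substrate * pct / 100 = 1708.7809 * 4.2170 / 100 = 72.0593 kg


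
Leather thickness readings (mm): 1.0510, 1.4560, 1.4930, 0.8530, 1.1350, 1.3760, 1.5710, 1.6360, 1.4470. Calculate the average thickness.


Formula: Average = sum / n
Substituting: Average = 12.0180 / 9
Result: 1.3353 mm


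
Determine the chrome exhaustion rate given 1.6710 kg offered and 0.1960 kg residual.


Formula: Uptake = (offered - residual) / offered * 100
Substituting: Uptake = (1.6710 - 0.1960) / 1.6710 * 100
Result: 88.2705 %


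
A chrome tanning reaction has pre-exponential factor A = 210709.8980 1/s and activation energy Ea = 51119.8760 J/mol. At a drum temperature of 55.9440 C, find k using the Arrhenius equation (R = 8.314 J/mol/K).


T_K = T_C + 273.15 = 55.9440 + 273.15 = 329.0940 K
exponent = -Ea / (R * T_K) = -51119.8760 / (8.314 * 329.0940) = -18.6836
k = A * exp(exponent) = 210709.8980 * exp(-18.6836) = 0.00162 1/s


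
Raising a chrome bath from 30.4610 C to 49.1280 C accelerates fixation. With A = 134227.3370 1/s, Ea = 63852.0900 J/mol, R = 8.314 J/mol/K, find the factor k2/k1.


T1 = 30.4610 + 273.15 = 303.6110 K; T2 = 49.1280 + 273.15 = 322.2780 K
k1 = A * exp(-Ea/(R*T1)) = 134227.3370 * exp(-63852.0900/(8.314*303.6110)) = 1.3869e-06 1/s
k2 = A * exp(-Ea/(R*T2)) = 134227.3370 * exp(-63852.0900/(8.314*322.2780)) = 6.0028e-06 1/s
k2/k1 = 6.0028e-06 / 1.3869e-06 = 4.3283


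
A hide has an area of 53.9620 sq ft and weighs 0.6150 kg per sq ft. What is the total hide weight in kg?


Formula: Weight = area * weight_per_sqft
Substituting: Weight = 53.9620 * 0.6150
Result: 33.1866 kg


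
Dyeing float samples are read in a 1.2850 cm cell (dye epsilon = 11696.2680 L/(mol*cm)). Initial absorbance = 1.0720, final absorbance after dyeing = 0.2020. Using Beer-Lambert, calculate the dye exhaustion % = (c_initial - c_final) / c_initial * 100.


c_initial = A_i / (epsilon * l) = 1.0720 / (11696.2680 * 1.2850) = 7.1325e-05 mol/L
c_final = A_f / (epsilon * l) = 0.2020 / (11696.2680 * 1.2850) = 1.3440e-05 mol/L
Exhaustion = (c_initial - c_final) / c_initial * 100 = (7.1325e-05 - 1.3440e-05) / 7.1325e-05 * 100 = 81.1567 %


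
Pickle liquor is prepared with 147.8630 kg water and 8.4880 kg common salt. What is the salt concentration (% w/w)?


Formula: Conc = salt / (water + salt) * 100
Substituting: Conc = 8.4880 / (147.8630 + 8.4880) * 100
Result: 5.4288 %


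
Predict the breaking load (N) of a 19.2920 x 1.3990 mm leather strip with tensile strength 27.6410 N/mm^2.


Formula: F = TS * w * t
Substituting: F = 27.6410 * 19.2920 * 1.3990
Result: 746.0170 N


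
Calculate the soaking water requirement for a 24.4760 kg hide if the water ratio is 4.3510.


Formula: Water = hide_weight * ratio
Substituting: Water = 24.4760 * 4.3510
Result: 106.4951 kg


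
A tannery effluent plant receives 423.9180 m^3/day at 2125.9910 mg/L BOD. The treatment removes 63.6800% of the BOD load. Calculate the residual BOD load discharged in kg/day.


Load_in = volume * conc / 1000 = 423.9180 * 2125.9910 / 1000 = 901.2459 kg/day
Removed = Load_in * eff / 100 = 901.2459 * 63.6800 / 100 = 573.9134 kg/day
Load_out = Load_in - Removed = 901.2459 - 573.9134 = 327.3325 kg/day


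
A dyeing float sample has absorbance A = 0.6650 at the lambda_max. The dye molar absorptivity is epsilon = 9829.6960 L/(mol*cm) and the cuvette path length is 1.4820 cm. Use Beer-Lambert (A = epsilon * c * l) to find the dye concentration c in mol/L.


Formula: c = A / (epsilon * l)
Substituting: c = 0.6650 / (9829.6960 * 1.4820)
Result: 4.5649e-05 mol/L


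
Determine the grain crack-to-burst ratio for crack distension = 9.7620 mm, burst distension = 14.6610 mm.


Formula: Ratio = crack / burst
Substituting: Ratio = 9.7620 / 14.6610
Result: 0.6658


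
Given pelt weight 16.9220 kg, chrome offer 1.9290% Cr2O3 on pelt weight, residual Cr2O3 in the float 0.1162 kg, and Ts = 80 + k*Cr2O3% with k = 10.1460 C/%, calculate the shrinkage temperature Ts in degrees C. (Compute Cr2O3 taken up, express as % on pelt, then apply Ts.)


Offered = pelt * offer_pct / 100 = 16.9220 * 1.9290 / 100 = 0.3264 kg
Uptake = offered - residual = 0.3264 - 0.1162 = 0.2102 kg
Cr2O3% on pelt = uptake / pelt * 100 = 0.2102 / 16.9220 * 100 = 1.2423 %
Ts = 80 + k * Cr2O3% = 80 + 10.1460 * 1.2423 = 92.6046 C


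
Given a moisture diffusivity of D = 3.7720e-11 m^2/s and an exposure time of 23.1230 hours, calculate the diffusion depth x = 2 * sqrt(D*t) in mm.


t = 23.1230 hr * 3600 = 83242.8000 s
D * t = 3.7720e-11 * 83242.8000 = 3.1399e-06
x = 2 * sqrt(D*t) = 2 * sqrt(3.1399e-06) = 0.00354396 m = 3.5440 mm


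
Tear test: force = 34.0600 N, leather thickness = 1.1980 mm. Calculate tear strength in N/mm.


Formula: Tear strength = force / thickness
Substituting: Tear strength = 34.0600 / 1.1980
Result: 28.4307 N/mm


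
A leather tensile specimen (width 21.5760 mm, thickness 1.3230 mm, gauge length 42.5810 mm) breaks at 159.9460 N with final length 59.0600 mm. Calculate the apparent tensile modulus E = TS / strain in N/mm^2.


TS = F / (w * t) = 159.9460 / (21.5760 * 1.3230) = 5.6033 N/mm^2
strain = (Lf - L0) / L0 = (59.0600 - 42.5810) / 42.5810 = 0.3870
E = TS / strain = 5.6033 / 0.3870 = 14.4786 N/mm^2


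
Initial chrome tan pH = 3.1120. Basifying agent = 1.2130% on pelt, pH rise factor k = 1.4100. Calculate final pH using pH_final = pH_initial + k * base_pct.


Formula: pH_final = pH_initial + k * base_pct
Substituting: pH_final = 3.1120 + 1.4100 * 1.2130
Result: 4.8223


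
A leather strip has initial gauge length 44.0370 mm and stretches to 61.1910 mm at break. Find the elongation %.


Formula: Elongation = (Lf - L0) / L0 * 100
Substituting: Elongation = (61.1910 - 44.0370) / 44.0370 * 100
Result: 38.9536 %


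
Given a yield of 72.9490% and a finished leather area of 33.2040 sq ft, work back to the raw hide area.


Formula: raw = finished * 100 / yield
Substituting: raw = 33.2040 * 100 / 72.9490
Result: 45.5167 sq ft


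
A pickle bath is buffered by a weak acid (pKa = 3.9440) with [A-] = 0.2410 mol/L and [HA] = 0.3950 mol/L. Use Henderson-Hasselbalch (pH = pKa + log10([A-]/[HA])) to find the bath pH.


ratio = [A-] / [HA] = 0.2410 / 0.3950 = 0.6101
log10(ratio) = -0.2146
pH = pKa + log10(ratio) = 3.9440 - 0.2146 = 3.7294


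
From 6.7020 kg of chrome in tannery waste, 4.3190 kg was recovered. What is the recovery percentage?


Formula: Recovery = recovered / input * 100
Substituting: Recovery = 4.3190 / 6.7020 * 100
Result: 64.4434 %


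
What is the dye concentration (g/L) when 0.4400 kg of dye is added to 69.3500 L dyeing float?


Formula: Conc = dye_mass(kg) / volume(L) * 1000
Substituting: Conc = 0.4400 / 69.3500 * 1000
Result: 6.3446 g/L


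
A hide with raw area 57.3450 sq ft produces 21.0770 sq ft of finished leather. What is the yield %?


Formula: Yield = finished / raw * 100
Substituting: Yield = 21.0770 / 57.3450 * 100
Result: 36.7547 %


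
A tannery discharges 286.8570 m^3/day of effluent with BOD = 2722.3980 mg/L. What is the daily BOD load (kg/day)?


Formula: BOD_load = volume * conc / 1000
Substituting: BOD_load = 286.8570 * 2722.3980 / 1000
Result: 780.9389 kg/day


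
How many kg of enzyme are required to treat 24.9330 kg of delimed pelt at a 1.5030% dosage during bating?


Formula: Enzyme = substrate * pct / 100
Substituting: Enzyme = 24.9330 * 1.5030 / 100
Result: 0.3747 kg


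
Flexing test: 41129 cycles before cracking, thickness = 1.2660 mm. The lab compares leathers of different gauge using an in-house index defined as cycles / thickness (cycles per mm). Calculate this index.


Formula: Index = cycles / thickness
Substituting: Index = 41129 / 1.2660
Result: 32487.3618 cycles/mm


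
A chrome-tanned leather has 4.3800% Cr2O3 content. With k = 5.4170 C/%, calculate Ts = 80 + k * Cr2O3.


Formula: Ts = 80 + k * Cr2O3
Substituting: Ts = 80 + 5.4170 * 4.3800
Result: 103.7265 C


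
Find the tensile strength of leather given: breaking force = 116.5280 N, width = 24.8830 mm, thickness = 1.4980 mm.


Formula: TS = force / (width * thickness)
Substituting: TS = 116.5280 / (24.8830 * 1.4980)
Result: 3.1262 N/mm^2


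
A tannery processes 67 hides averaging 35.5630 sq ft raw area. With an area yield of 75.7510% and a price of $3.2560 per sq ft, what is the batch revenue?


Raw_total = N * avg_area = 67 * 35.5630 = 2382.7210 sq ft
Finished = Raw_total * yield / 100 = 2382.7210 * 75.7510 / 100 = 1804.9350 sq ft
Value = Finished * price = 1804.9350 * 3.2560 = 5876.8683 $


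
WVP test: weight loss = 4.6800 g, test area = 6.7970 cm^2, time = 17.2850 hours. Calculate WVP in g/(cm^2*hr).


Formula: WVP = loss / (area * time)
Substituting: WVP = 4.6800 / (6.7970 * 17.2850)
Result: 0.0398345 g/(cm^2*hr)


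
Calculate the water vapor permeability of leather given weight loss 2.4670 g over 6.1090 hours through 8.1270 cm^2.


Formula: WVP = loss / (area * time)
Substituting: WVP = 2.4670 / (8.1270 * 6.1090)
Result: 0.04969 g/(cm^2*hr)


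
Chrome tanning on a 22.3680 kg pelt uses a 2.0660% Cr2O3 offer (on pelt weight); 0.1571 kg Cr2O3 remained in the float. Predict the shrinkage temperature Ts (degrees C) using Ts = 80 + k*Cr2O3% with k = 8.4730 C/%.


Offered = pelt * offer_pct / 100 = 22.3680 * 2.0660 / 100 = 0.4621 kg
Uptake = offered - residual = 0.4621 - 0.1571 = 0.3050 kg
Cr2O3% on pelt = uptake / pelt * 100 = 0.3050 / 22.3680 * 100 = 1.3637 %
Ts = 80 + k * Cr2O3% = 80 + 8.4730 * 1.3637 = 91.5543 C


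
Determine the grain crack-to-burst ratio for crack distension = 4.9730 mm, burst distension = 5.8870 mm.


Formula: Ratio = crack / burst
Substituting: Ratio = 4.9730 / 5.8870
Result: 0.8447


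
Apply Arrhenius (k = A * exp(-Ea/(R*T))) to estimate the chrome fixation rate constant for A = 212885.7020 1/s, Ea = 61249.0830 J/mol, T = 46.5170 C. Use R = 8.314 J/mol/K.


T_K = T_C + 273.15 = 46.5170 + 273.15 = 319.6670 K
exponent = -Ea / (R * T_K) = -61249.0830 / (8.314 * 319.6670) = -23.0458
k = A * exp(exponent) = 212885.7020 * exp(-23.0458) = 2.0868e-05 1/s


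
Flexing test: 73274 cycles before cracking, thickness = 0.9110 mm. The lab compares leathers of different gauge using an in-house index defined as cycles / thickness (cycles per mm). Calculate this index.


Formula: Index = cycles / thickness
Substituting: Index = 73274 / 0.9110
Result: 80432.4918 cycles/mm


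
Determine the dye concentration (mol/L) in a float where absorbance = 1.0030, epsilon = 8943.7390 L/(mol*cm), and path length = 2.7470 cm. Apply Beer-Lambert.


Formula: c = A / (epsilon * l)
Substituting: c = 1.0030 / (8943.7390 * 2.7470)
Result: 4.0825e-05 mol/L


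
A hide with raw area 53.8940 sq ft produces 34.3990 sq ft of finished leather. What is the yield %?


Formula: Yield = finished / raw * 100
Substituting: Yield = 34.3990 / 53.8940 * 100
Result: 63.8271 %


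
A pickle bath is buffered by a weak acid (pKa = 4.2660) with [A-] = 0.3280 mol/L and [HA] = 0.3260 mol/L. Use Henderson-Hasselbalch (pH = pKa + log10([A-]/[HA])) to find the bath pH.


ratio = [A-] / [HA] = 0.3280 / 0.3260 = 1.0061
log10(ratio) = 0.00265624
pH = pKa + log10(ratio) = 4.2660 + 0.00265624 = 4.2687


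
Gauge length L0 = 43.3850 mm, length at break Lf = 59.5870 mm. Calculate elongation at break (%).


Formula: Elongation = (Lf - L0) / L0 * 100
Substituting: Elongation = (59.5870 - 43.3850) / 43.3850 * 100
Result: 37.3447 %


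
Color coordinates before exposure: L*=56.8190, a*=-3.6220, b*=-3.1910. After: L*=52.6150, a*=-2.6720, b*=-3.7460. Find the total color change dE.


dL = -4.2040, da = 0.9500, db = -0.5550
dE = sqrt((-4.2040)^2 + 0.9500^2 + (-0.5550)^2) = 4.3456


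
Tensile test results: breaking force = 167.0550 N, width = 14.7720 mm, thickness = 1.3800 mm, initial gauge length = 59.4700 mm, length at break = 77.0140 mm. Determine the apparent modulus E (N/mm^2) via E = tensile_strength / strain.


TS = F / (w * t) = 167.0550 / (14.7720 * 1.3800) = 8.1949 N/mm^2
strain = (Lf - L0) / L0 = (77.0140 - 59.4700) / 59.4700 = 0.2950
E = TS / strain = 8.1949 / 0.2950 = 27.7786 N/mm^2


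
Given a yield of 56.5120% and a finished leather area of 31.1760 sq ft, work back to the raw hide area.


Formula: raw = finished * 100 / yield
Substituting: raw = 31.1760 * 100 / 56.5120
Result: 55.1670 sq ft


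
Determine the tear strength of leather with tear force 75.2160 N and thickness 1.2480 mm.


Formula: Tear strength = force / thickness
Substituting: Tear strength = 75.2160 / 1.2480
Result: 60.2692 N/mm


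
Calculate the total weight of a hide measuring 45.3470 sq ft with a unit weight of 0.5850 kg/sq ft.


Formula: Weight = area * weight_per_sqft
Substituting: Weight = 45.3470 * 0.5850
Result: 26.5280 kg


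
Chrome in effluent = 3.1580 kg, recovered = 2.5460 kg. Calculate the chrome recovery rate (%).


Formula: Recovery = recovered / input * 100
Substituting: Recovery = 2.5460 / 3.1580 * 100
Result: 80.6206 %


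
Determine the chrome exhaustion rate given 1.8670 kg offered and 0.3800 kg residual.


Formula: Uptake = (offered - residual) / offered * 100
Substituting: Uptake = (1.8670 - 0.3800) / 1.8670 * 100
Result: 79.6465 %


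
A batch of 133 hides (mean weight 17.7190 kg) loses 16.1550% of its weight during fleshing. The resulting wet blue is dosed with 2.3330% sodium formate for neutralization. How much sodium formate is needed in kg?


Total_raw = N * avg_wt = 133 * 17.7190 = 2356.6270 kg
Substrate = Total_raw * (1 - loss/100) = 2356.6270 * (1 - 16.1550/100) = 1975.9139 kg
Neutralizer = Substrate * pct / 100 = 1975.9139 * 2.3330 / 100 = 46.0981 kg


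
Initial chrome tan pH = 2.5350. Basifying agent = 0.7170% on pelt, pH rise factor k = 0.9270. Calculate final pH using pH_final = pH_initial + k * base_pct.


Formula: pH_final = pH_initial + k * base_pct
Substituting: pH_final = 2.5350 + 0.9270 * 0.7170
Result: 3.1997


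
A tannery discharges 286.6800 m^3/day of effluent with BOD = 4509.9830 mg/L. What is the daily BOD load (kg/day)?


Formula: BOD_load = volume * conc / 1000
Substituting: BOD_load = 286.6800 * 4509.9830 / 1000
Result: 1292.9219 kg/day


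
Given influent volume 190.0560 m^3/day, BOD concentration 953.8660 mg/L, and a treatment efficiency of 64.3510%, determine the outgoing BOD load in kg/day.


Load_in = volume * conc / 1000 = 190.0560 * 953.8660 / 1000 = 181.2880 kg/day
Removed = Load_in * eff / 100 = 181.2880 * 64.3510 / 100 = 116.6606 kg/day
Load_out = Load_in - Removed = 181.2880 - 116.6606 = 64.6273 kg/day


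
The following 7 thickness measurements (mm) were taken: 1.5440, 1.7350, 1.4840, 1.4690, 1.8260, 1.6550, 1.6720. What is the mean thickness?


Formula: Average = sum / n
Substituting: Average = 11.3850 / 7
Result: 1.6264 mm


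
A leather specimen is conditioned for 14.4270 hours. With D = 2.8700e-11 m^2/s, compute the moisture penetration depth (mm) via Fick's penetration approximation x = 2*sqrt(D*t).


t = 14.4270 hr * 3600 = 51937.2000 s
D * t = 2.8700e-11 * 51937.2000 = 1.4906e-06
x = 2 * sqrt(D*t) = 2 * sqrt(1.4906e-06) = 0.0024418 m = 2.4418 mm


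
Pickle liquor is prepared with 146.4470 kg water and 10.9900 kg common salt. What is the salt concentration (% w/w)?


Formula: Conc = salt / (water + salt) * 100
Substituting: Conc = 10.9900 / (146.4470 + 10.9900) * 100
Result: 6.9806 %


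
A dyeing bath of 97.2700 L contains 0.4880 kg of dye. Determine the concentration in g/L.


Formula: Conc = dye_mass(kg) / volume(L) * 1000
Substituting: Conc = 0.4880 / 97.2700 * 1000
Result: 5.0170 g/L


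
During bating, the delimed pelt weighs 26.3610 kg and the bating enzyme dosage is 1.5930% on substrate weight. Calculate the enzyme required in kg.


Formula: Enzyme = substrate * pct / 100
Substituting: Enzyme = 26.3610 * 1.5930 / 100
Result: 0.4199 kg


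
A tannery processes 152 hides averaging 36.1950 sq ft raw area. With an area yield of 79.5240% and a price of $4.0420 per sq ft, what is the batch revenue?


Raw_total = N * avg_area = 152 * 36.1950 = 5501.6400 sq ft
Finished = Raw_total * yield / 100 = 5501.6400 * 79.5240 / 100 = 4375.1242 sq ft
Value = Finished * price = 4375.1242 * 4.0420 = 17684.2520 $


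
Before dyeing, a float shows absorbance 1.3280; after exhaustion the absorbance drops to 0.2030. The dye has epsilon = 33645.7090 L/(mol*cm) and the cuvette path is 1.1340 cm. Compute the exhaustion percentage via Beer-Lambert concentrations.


c_initial = A_i / (epsilon * l) = 1.3280 / (33645.7090 * 1.1340) = 3.4806e-05 mol/L
c_final = A_f / (epsilon * l) = 0.2030 / (33645.7090 * 1.1340) = 5.3205e-06 mol/L
Exhaustion = (c_initial - c_final) / c_initial * 100 = (3.4806e-05 - 5.3205e-06) / 3.4806e-05 * 100 = 84.7139 %


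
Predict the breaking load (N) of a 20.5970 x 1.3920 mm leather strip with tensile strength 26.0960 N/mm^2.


Formula: F = TS * w * t
Substituting: F = 26.0960 * 20.5970 * 1.3920
Result: 748.1990 N


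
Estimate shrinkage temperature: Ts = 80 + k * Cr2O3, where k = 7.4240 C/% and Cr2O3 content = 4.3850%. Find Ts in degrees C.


Formula: Ts = 80 + k * Cr2O3
Substituting: Ts = 80 + 7.4240 * 4.3850
Result: 112.5542 C


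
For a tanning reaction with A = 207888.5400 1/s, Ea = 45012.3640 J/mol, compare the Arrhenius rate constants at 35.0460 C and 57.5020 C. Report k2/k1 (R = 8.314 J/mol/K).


T1 = 35.0460 + 273.15 = 308.1960 K; T2 = 57.5020 + 273.15 = 330.6520 K
k1 = A * exp(-Ea/(R*T1)) = 207888.5400 * exp(-45012.3640/(8.314*308.1960)) = 0.00488235 1/s
k2 = A * exp(-Ea/(R*T2)) = 207888.5400 * exp(-45012.3640/(8.314*330.6520)) = 0.0160976 1/s
k2/k1 = 0.0160976 / 0.00488235 = 3.2971


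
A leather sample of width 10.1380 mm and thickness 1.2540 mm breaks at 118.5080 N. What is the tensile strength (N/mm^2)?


Formula: TS = force / (width * thickness)
Substituting: TS = 118.5080 / (10.1380 * 1.2540)
Result: 9.3218 N/mm^2


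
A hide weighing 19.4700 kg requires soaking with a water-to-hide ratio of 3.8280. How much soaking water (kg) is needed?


Formula: Water = hide_weight * ratio
Substituting: Water = 19.4700 * 3.8280
Result: 74.5312 kg


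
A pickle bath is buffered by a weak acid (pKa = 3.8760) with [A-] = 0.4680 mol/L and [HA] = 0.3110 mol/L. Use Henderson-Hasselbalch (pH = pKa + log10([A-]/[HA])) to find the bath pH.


ratio = [A-] / [HA] = 0.4680 / 0.3110 = 1.5048
log10(ratio) = 0.1775
pH = pKa + log10(ratio) = 3.8760 + 0.1775 = 4.0535


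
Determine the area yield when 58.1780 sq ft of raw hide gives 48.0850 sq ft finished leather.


Formula: Yield = finished / raw * 100
Substituting: Yield = 48.0850 / 58.1780 * 100
Result: 82.6515 %


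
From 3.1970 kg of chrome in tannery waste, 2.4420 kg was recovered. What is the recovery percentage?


Formula: Recovery = recovered / input * 100
Substituting: Recovery = 2.4420 / 3.1970 * 100
Result: 76.3841 %


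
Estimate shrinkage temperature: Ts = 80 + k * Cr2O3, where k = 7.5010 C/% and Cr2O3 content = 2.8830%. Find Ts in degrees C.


Formula: Ts = 80 + k * Cr2O3
Substituting: Ts = 80 + 7.5010 * 2.8830
Result: 101.6254 C


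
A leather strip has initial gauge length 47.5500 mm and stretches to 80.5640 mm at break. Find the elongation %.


Formula: Elongation = (Lf - L0) / L0 * 100
Substituting: Elongation = (80.5640 - 47.5500) / 47.5500 * 100
Result: 69.4301 %


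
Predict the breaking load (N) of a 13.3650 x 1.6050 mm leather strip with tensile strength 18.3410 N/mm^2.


Formula: F = TS * w * t
Substituting: F = 18.3410 * 13.3650 * 1.6050
Result: 393.4296 N


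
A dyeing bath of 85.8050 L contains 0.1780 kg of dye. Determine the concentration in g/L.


Formula: Conc = dye_mass(kg) / volume(L) * 1000
Substituting: Conc = 0.1780 / 85.8050 * 1000
Result: 2.0745 g/L


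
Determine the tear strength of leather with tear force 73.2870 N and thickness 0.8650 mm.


Formula: Tear strength = force / thickness
Substituting: Tear strength = 73.2870 / 0.8650
Result: 84.7249 N/mm


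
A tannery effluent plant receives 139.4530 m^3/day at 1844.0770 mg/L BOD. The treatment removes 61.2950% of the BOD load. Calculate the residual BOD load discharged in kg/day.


Load_in = volume * conc / 1000 = 139.4530 * 1844.0770 / 1000 = 257.1621 kg/day
Removed = Load_in * eff / 100 = 257.1621 * 61.2950 / 100 = 157.6275 kg/day
Load_out = Load_in - Removed = 257.1621 - 157.6275 = 99.5346 kg/day


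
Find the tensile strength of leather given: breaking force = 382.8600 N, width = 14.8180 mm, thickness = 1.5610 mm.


Formula: TS = force / (width * thickness)
Substituting: TS = 382.8600 / (14.8180 * 1.5610)
Result: 16.5519 N/mm^2


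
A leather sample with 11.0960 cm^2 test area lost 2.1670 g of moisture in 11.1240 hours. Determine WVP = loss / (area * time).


Formula: WVP = loss / (area * time)
Substituting: WVP = 2.1670 / (11.0960 * 11.1240)
Result: 0.0175562 g/(cm^2*hr)


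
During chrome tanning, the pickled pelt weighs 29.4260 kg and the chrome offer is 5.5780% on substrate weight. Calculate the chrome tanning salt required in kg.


Formula: Chrome = substrate * pct / 100
Substituting: Chrome = 29.4260 * 5.5780 / 100
Result: 1.6414 kg


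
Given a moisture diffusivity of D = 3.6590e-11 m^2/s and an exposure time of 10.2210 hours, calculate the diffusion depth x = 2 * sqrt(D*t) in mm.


t = 10.2210 hr * 3600 = 36795.6000 s
D * t = 3.6590e-11 * 36795.6000 = 1.3464e-06
x = 2 * sqrt(D*t) = 2 * sqrt(1.3464e-06) = 0.00232065 m = 2.3206 mm


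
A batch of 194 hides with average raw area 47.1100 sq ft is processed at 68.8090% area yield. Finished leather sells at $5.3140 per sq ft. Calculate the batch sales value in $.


Raw_total = N * avg_area = 194 * 47.1100 = 9139.3400 sq ft
Finished = Raw_total * yield / 100 = 9139.3400 * 68.8090 / 100 = 6288.6885 sq ft
Value = Finished * price = 6288.6885 * 5.3140 = 33418.0905 $


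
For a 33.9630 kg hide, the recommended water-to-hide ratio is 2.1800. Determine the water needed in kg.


Formula: Water = hide_weight * ratio
Substituting: Water = 33.9630 * 2.1800
Result: 74.0393 kg


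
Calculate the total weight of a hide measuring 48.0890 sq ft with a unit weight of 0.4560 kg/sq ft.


Formula: Weight = area * weight_per_sqft
Substituting: Weight = 48.0890 * 0.4560
Result: 21.9286 kg


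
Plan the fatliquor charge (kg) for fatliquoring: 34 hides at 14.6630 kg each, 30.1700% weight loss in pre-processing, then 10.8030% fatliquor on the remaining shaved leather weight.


Total_raw = N * avg_wt = 34 * 14.6630 = 498.5420 kg
Substrate = Total_raw * (1 - loss/100) = 498.5420 * (1 - 30.1700/100) = 348.1319 kg
Fat = Substrate * pct / 100 = 348.1319 * 10.8030 / 100 = 37.6087 kg


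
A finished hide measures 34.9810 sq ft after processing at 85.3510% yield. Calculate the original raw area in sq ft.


Formula: raw = finished * 100 / yield
Substituting: raw = 34.9810 * 100 / 85.3510
Result: 40.9849 sq ft


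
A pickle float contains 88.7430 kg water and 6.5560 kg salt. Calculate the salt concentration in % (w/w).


Formula: Conc = salt / (water + salt) * 100
Substituting: Conc = 6.5560 / (88.7430 + 6.5560) * 100
Result: 6.8794 %


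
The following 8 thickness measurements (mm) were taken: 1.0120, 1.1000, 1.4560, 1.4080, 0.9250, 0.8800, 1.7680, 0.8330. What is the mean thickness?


Formula: Average = sum / n
Substituting: Average = 9.3820 / 8
Result: 1.1727 mm


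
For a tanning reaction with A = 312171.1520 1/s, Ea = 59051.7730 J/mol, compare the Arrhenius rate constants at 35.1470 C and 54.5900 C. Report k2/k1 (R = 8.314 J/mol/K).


T1 = 35.1470 + 273.15 = 308.2970 K; T2 = 54.5900 + 273.15 = 327.7400 K
k1 = A * exp(-Ea/(R*T1)) = 312171.1520 * exp(-59051.7730/(8.314*308.2970)) = 3.0826e-05 1/s
k2 = A * exp(-Ea/(R*T2)) = 312171.1520 * exp(-59051.7730/(8.314*327.7400)) = 1.2092e-04 1/s
k2/k1 = 1.2092e-04 / 3.0826e-05 = 3.9226


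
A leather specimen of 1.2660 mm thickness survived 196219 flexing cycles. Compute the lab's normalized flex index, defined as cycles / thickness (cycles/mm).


Formula: Index = cycles / thickness
Substituting: Index = 196219 / 1.2660
Result: 154991.3112 cycles/mm


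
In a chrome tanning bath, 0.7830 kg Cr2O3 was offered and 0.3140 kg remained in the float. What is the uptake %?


Formula: Uptake = (offered - residual) / offered * 100
Substituting: Uptake = (0.7830 - 0.3140) / 0.7830 * 100
Result: 59.8978 %


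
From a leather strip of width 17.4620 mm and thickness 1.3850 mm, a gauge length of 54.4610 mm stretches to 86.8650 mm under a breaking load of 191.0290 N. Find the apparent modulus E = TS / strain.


TS = F / (w * t) = 191.0290 / (17.4620 * 1.3850) = 7.8987 N/mm^2
strain = (Lf - L0) / L0 = (86.8650 - 54.4610) / 54.4610 = 0.5950
E = TS / strain = 7.8987 / 0.5950 = 13.2752 N/mm^2


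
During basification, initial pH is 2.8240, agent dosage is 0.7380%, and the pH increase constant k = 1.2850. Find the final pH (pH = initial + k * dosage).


Formula: pH_final = pH_initial + k * base_pct
Substituting: pH_final = 2.8240 + 1.2850 * 0.7380
Result: 3.7723


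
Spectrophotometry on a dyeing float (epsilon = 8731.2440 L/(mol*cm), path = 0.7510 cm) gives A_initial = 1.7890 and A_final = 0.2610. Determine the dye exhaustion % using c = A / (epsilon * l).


c_initial = A_i / (epsilon * l) = 1.7890 / (8731.2440 * 0.7510) = 2.7283e-04 mol/L
c_final = A_f / (epsilon * l) = 0.2610 / (8731.2440 * 0.7510) = 3.9804e-05 mol/L
Exhaustion = (c_initial - c_final) / c_initial * 100 = (2.7283e-04 - 3.9804e-05) / 2.7283e-04 * 100 = 85.4108 %


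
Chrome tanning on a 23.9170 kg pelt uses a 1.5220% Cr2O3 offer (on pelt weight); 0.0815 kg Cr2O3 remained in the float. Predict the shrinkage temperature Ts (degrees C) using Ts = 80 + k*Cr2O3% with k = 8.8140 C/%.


Offered = pelt * offer_pct / 100 = 23.9170 * 1.5220 / 100 = 0.3640 kg
Uptake = offered - residual = 0.3640 - 0.0815 = 0.2825 kg
Cr2O3% on pelt = uptake / pelt * 100 = 0.2825 / 23.9170 * 100 = 1.1812 %
Ts = 80 + k * Cr2O3% = 80 + 8.8140 * 1.1812 = 90.4114 C


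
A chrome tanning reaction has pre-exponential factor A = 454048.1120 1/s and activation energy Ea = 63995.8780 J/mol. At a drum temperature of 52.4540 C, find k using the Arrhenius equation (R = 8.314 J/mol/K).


T_K = T_C + 273.15 = 52.4540 + 273.15 = 325.6040 K
exponent = -Ea / (R * T_K) = -63995.8780 / (8.314 * 325.6040) = -23.6403
k = A * exp(exponent) = 454048.1120 * exp(-23.6403) = 2.4562e-05 1/s


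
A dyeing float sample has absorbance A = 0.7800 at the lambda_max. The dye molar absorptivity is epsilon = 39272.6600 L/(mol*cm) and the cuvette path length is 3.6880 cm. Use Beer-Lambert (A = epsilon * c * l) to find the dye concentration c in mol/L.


Formula: c = A / (epsilon * l)
Substituting: c = 0.7800 / (39272.6600 * 3.6880)
Result: 5.3853e-06 mol/L


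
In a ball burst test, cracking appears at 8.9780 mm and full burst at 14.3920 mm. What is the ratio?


Formula: Ratio = crack / burst
Substituting: Ratio = 8.9780 / 14.3920
Result: 0.6238


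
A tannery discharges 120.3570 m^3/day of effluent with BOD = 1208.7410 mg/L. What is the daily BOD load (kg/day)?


Formula: BOD_load = volume * conc / 1000
Substituting: BOD_load = 120.3570 * 1208.7410 / 1000
Result: 145.4804 kg/day


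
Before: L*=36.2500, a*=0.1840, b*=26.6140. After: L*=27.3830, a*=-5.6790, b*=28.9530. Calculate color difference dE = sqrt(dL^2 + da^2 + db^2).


dL = -8.8670, da = -5.8630, db = 2.3390
dE = sqrt((-8.8670)^2 + (-5.8630)^2 + 2.3390^2) = 10.8844


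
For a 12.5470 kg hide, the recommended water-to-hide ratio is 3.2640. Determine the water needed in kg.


Formula: Water = hide_weight * ratio
Substituting: Water = 12.5470 * 3.2640
Result: 40.9534 kg


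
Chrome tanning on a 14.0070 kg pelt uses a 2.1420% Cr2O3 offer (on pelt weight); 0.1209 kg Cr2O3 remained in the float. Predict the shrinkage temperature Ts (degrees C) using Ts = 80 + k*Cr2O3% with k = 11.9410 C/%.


Offered = pelt * offer_pct / 100 = 14.0070 * 2.1420 / 100 = 0.3000 kg
Uptake = offered - residual = 0.3000 - 0.1209 = 0.1791 kg
Cr2O3% on pelt = uptake / pelt * 100 = 0.1791 / 14.0070 * 100 = 1.2789 %
Ts = 80 + k * Cr2O3% = 80 + 11.9410 * 1.2789 = 95.2709 C


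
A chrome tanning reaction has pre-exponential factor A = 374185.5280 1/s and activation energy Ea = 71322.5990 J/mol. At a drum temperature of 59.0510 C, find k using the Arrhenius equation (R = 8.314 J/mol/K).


T_K = T_C + 273.15 = 59.0510 + 273.15 = 332.2010 K
exponent = -Ea / (R * T_K) = -71322.5990 / (8.314 * 332.2010) = -25.8236
k = A * exp(exponent) = 374185.5280 * exp(-25.8236) = 2.2806e-06 1/s


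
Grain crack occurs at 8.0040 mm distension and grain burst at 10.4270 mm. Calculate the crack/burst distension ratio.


Formula: Ratio = crack / burst
Substituting: Ratio = 8.0040 / 10.4270
Result: 0.7676


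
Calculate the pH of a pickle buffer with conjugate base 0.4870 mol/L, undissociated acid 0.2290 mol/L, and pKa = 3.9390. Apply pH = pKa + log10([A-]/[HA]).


ratio = [A-] / [HA] = 0.4870 / 0.2290 = 2.1266
log10(ratio) = 0.3277
pH = pKa + log10(ratio) = 3.9390 + 0.3277 = 4.2667


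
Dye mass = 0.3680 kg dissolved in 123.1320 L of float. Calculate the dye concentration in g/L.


Formula: Conc = dye_mass(kg) / volume(L) * 1000
Substituting: Conc = 0.3680 / 123.1320 * 1000
Result: 2.9887 g/L


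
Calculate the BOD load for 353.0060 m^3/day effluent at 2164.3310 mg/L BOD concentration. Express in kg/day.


Formula: BOD_load = volume * conc / 1000
Substituting: BOD_load = 353.0060 * 2164.3310 / 1000
Result: 764.0218 kg/day


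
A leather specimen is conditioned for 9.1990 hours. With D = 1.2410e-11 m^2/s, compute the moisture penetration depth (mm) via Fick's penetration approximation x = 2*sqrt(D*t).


t = 9.1990 hr * 3600 = 33116.4000 s
D * t = 1.2410e-11 * 33116.4000 = 4.1097e-07
x = 2 * sqrt(D*t) = 2 * sqrt(4.1097e-07) = 0.00128215 m = 1.2821 mm


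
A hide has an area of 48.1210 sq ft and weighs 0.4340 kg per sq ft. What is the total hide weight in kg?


Formula: Weight = area * weight_per_sqft
Substituting: Weight = 48.1210 * 0.4340
Result: 20.8845 kg


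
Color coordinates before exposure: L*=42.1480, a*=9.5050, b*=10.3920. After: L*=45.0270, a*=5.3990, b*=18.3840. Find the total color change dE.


dL = 2.8790, da = -4.1060, db = 7.9920
dE = sqrt(2.8790^2 + (-4.1060)^2 + 7.9920^2) = 9.4350


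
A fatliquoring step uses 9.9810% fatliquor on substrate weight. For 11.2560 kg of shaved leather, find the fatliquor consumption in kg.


Formula: Fat = substrate * pct / 100
Substituting: Fat = 11.2560 * 9.9810 / 100
Result: 1.1235 kg


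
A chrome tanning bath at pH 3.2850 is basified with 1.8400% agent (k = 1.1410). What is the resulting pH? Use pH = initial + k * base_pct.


Formula: pH_final = pH_initial + k * base_pct
Substituting: pH_final = 3.2850 + 1.1410 * 1.8400
Result: 5.3844


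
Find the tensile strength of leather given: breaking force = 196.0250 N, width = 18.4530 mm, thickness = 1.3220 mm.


Formula: TS = force / (width * thickness)
Substituting: TS = 196.0250 / (18.4530 * 1.3220)
Result: 8.0355 N/mm^2


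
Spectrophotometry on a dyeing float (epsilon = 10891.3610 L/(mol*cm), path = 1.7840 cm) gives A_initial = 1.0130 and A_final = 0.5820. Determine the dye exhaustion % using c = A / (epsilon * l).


c_initial = A_i / (epsilon * l) = 1.0130 / (10891.3610 * 1.7840) = 5.2135e-05 mol/L
c_final = A_f / (epsilon * l) = 0.5820 / (10891.3610 * 1.7840) = 2.9953e-05 mol/L
Exhaustion = (c_initial - c_final) / c_initial * 100 = (5.2135e-05 - 2.9953e-05) / 5.2135e-05 * 100 = 42.5469 %


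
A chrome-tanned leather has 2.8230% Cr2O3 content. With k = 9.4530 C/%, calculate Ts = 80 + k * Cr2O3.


Formula: Ts = 80 + k * Cr2O3
Substituting: Ts = 80 + 9.4530 * 2.8230
Result: 106.6858 C


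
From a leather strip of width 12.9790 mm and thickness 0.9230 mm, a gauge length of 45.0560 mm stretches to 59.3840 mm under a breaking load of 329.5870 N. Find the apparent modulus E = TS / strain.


TS = F / (w * t) = 329.5870 / (12.9790 * 0.9230) = 27.5123 N/mm^2
strain = (Lf - L0) / L0 = (59.3840 - 45.0560) / 45.0560 = 0.3180
E = TS / strain = 27.5123 / 0.3180 = 86.5156 N/mm^2


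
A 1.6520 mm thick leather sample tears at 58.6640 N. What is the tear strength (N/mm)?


Formula: Tear strength = force / thickness
Substituting: Tear strength = 58.6640 / 1.6520
Result: 35.5109 N/mm


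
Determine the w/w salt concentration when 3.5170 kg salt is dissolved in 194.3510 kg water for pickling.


Formula: Conc = salt / (water + salt) * 100
Substituting: Conc = 3.5170 / (194.3510 + 3.5170) * 100
Result: 1.7774 %


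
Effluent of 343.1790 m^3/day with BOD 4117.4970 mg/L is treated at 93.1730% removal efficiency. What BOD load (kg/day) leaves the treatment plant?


Load_in = volume * conc / 1000 = 343.1790 * 4117.4970 / 1000 = 1413.0385 kg/day
Removed = Load_in * eff / 100 = 1413.0385 * 93.1730 / 100 = 1316.5704 kg/day
Load_out = Load_in - Removed = 1413.0385 - 1316.5704 = 96.4681 kg/day


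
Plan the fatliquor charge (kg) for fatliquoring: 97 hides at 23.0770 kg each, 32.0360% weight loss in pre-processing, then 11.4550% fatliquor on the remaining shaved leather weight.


Total_raw = N * avg_wt = 97 * 23.0770 = 2238.4690 kg
Substrate = Total_raw * (1 - loss/100) = 2238.4690 * (1 - 32.0360/100) = 1521.3531 kg
Fat = Substrate * pct / 100 = 1521.3531 * 11.4550 / 100 = 174.2710 kg


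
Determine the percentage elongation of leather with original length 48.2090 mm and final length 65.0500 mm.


Formula: Elongation = (Lf - L0) / L0 * 100
Substituting: Elongation = (65.0500 - 48.2090) / 48.2090 * 100
Result: 34.9333 %


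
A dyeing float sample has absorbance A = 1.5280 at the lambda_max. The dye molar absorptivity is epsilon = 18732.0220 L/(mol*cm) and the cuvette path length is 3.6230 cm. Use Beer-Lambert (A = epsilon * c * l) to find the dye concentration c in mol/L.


Formula: c = A / (epsilon * l)
Substituting: c = 1.5280 / (18732.0220 * 3.6230)
Result: 2.2515e-05 mol/L


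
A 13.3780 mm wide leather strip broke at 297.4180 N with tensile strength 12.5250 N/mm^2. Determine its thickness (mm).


Formula: t = F / (TS * w)
Substituting: t = 297.4180 / (12.5250 * 13.3780)
Result: 1.7750 mm


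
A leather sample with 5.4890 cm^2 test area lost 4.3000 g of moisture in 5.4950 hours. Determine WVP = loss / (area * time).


Formula: WVP = loss / (area * time)
Substituting: WVP = 4.3000 / (5.4890 * 5.4950)
Result: 0.1426 g/(cm^2*hr)


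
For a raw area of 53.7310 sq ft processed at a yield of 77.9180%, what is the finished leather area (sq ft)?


Formula: finished = raw * yield / 100
Substituting: finished = 53.7310 * 77.9180 / 100
Result: 41.8661 sq ft


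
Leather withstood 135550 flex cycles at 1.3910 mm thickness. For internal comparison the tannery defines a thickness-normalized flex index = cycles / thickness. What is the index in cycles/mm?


Formula: Index = cycles / thickness
Substituting: Index = 135550 / 1.3910
Result: 97447.8792 cycles/mm


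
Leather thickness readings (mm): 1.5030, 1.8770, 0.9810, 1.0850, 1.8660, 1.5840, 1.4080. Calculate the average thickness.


Formula: Average = sum / n
Substituting: Average = 10.3040 / 7
Result: 1.4720 mm


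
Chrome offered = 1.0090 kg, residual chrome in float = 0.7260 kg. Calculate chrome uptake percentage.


Formula: Uptake = (offered - residual) / offered * 100
Substituting: Uptake = (1.0090 - 0.7260) / 1.0090 * 100
Result: 28.0476 %


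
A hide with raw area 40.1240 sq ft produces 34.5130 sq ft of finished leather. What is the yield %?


Formula: Yield = finished / raw * 100
Substituting: Yield = 34.5130 / 40.1240 * 100
Result: 86.0159 %


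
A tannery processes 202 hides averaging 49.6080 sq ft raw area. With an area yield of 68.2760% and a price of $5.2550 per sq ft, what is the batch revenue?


Raw_total = N * avg_area = 202 * 49.6080 = 10020.8160 sq ft
Finished = Raw_total * yield / 100 = 10020.8160 * 68.2760 / 100 = 6841.8123 sq ft
Value = Finished * price = 6841.8123 * 5.2550 = 35953.7238 $
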